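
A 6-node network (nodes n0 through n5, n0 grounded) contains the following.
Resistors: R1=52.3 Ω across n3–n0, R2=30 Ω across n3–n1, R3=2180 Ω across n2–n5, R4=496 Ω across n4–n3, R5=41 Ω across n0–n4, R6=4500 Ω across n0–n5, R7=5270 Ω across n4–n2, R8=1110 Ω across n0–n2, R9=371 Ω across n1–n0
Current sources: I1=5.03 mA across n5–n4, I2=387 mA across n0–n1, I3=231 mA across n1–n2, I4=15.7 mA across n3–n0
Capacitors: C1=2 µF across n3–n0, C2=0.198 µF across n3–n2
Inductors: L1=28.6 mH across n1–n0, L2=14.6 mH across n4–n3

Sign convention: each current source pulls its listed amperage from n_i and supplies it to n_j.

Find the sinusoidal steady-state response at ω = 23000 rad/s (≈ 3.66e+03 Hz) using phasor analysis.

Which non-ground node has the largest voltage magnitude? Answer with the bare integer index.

2

MNA unknowns: 5 node voltages V₁..V_5
R1: Y=0.01912+0.000j on G[3,0]
R2: Y=0.03333+0.000j on G[3,1]
R3: Y=0.0004587+0.000j on G[2,5]
I1: z[5]−=0.00503, z[4]+=0.00503
C1: Y=0.000+0.04600j on G[3,0]
R4: Y=0.002016+0.000j on G[4,3]
R5: Y=0.02439+0.000j on G[0,4]
I2: z[0]−=0.387, z[1]+=0.387
R6: Y=0.0002222+0.000j on G[0,5]
R7: Y=0.0001898+0.000j on G[4,2]
L1: Y=0.000-0.001520j on G[1,0]
R8: Y=0.0009009+0.000j on G[0,2]
L2: Y=0.000-0.002978j on G[4,3]
C2: Y=0.000+0.004554j on G[3,2]
I3: z[1]−=0.231, z[2]+=0.231
R9: Y=0.002695+0.000j on G[1,0]
I4: z[3]−=0.0157, z[0]+=0.0157
solve → V1=8.757-4.546j, V2=18.24-50.34j, V3=4.577-5.313j, V4=0.2113-1.251j, V5=4.897-33.91j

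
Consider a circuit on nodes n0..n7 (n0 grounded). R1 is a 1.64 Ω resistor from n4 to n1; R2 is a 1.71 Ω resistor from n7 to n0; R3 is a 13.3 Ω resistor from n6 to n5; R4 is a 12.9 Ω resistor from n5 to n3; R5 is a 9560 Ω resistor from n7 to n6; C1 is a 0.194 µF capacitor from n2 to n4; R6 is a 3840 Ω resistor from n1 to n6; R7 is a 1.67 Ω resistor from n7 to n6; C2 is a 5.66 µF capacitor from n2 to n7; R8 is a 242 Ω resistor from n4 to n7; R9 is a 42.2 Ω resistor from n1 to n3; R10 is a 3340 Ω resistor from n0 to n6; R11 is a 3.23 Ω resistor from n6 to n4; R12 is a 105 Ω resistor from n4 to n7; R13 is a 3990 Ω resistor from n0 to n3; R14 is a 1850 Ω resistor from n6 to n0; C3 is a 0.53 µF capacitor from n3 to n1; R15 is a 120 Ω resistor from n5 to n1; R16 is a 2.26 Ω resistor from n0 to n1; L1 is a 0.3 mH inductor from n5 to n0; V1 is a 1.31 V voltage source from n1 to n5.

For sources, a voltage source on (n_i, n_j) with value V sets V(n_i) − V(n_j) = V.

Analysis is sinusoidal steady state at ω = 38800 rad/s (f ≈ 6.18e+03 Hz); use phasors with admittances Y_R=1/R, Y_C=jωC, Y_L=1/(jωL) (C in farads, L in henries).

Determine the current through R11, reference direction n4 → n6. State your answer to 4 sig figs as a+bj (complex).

0.04589-0.01817j A

MNA unknowns: 7 node voltages V₁..V_7 plus 1 source current (V1)
R1: Y=0.6098+0.000j on G[4,1]
R2: Y=0.5848+0.000j on G[7,0]
R3: Y=0.07519+0.000j on G[6,5]
R4: Y=0.07752+0.000j on G[5,3]
R5: Y=0.0001046+0.000j on G[7,6]
C1: Y=0.000+0.007527j on G[2,4]
R6: Y=0.0002604+0.000j on G[1,6]
R7: Y=0.5988+0.000j on G[7,6]
C2: Y=0.000+0.2196j on G[2,7]
R8: Y=0.004132+0.000j on G[4,7]
R9: Y=0.02370+0.000j on G[1,3]
R10: Y=0.0002994+0.000j on G[0,6]
R11: Y=0.3096+0.000j on G[6,4]
R12: Y=0.009524+0.000j on G[4,7]
R13: Y=0.0002506+0.000j on G[0,3]
R14: Y=0.0005405+0.000j on G[6,0]
C3: Y=0.000+0.02056j on G[3,1]
R15: Y=0.008333+0.000j on G[5,1]
R16: Y=0.4425+0.000j on G[0,1]
L1: Y=0.000-0.08591j on G[5,0]
V1: row V1−V5=1.31, i_V1 at 1,5
solve → V1=0.1103-0.1750j, V2=-0.05427-0.04707j, V3=-0.8512+0.02035j, V4=0.03186-0.1440j, V5=-1.200-0.1750j, V6=-0.1164-0.08527j, V7=-0.05723-0.04375j
aux → i_V1=-0.1344+0.08118j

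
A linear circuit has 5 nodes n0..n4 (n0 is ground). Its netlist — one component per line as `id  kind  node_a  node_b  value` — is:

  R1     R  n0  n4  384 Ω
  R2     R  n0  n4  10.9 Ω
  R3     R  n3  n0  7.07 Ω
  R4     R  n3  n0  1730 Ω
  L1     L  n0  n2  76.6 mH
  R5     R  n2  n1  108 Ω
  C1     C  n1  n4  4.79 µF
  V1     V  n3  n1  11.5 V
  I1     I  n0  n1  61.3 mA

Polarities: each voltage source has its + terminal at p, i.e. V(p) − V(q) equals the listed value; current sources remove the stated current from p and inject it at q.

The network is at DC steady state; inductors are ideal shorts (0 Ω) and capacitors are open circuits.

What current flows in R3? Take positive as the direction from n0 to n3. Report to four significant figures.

-0.1569 A

Element admittances at DC:
  Y(R1) = 0.002604 S between n0,n4
  Y(R2) = 0.09174 S between n0,n4
  Y(R3) = 0.1414 S between n3,n0
  Y(R4) = 0.0005780 S between n3,n0
  L1: short n0↔n2 (DC inductor)
  Y(R5) = 0.009259 S between n2,n1
  Y(C1) = 0.000 S between n1,n4
  V1: constraint V(n3)−V(n1) = 11.5
  I1: injects 0.0613 A into n1 (from n0)
Assemble and solve the 6×6 MNA system:
  V(n1)=-10.39  V(n2)=0.000  V(n3)=1.109  V(n4)=0.000
  i(L1)=0.09621  i(V1)=-0.1575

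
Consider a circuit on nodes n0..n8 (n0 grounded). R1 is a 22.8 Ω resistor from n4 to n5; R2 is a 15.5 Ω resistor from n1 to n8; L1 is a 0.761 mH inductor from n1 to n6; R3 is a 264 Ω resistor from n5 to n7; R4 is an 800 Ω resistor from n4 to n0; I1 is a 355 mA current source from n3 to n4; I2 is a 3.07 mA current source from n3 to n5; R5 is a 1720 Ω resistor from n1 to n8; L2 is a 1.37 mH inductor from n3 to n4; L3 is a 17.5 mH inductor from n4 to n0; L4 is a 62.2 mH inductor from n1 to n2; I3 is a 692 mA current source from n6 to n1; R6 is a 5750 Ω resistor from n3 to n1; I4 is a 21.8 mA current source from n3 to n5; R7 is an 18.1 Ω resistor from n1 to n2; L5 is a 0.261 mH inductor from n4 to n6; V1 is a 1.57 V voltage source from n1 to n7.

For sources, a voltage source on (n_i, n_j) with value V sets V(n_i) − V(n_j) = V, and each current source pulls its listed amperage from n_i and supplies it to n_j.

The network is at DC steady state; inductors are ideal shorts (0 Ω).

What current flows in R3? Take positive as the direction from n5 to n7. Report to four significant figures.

0.007451 A

MNA unknowns: 8 node voltages V₁..V_8 plus 6 source currents (L1, L2, L3, L4, L5, V1)
R1: Y=0.04386 on G[4,5]
R2: Y=0.06452 on G[1,8]
L1: row V1−V6=0, i_L1 at 1,6
R3: Y=0.003788 on G[5,7]
R4: Y=0.001250 on G[4,0]
I1: z[3]−=0.355, z[4]+=0.355
I2: z[3]−=0.00307, z[5]+=0.00307
R5: Y=0.0005814 on G[1,8]
L2: row V3−V4=0, i_L2 at 3,4
L3: row V4−V0=0, i_L3 at 4,0
L4: row V1−V2=0, i_L4 at 1,2
I3: z[6]−=0.692, z[1]+=0.692
R6: Y=0.0001739 on G[3,1]
I4: z[3]−=0.0218, z[5]+=0.0218
R7: Y=0.05525 on G[1,2]
L5: row V4−V6=0, i_L5 at 4,6
V1: row V1−V7=1.57, i_V1 at 1,7
solve → V1=0.000, V2=0.000, V3=0.000, V4=0.000, V5=0.3971, V6=0.000, V7=-1.570, V8=0.000
aux → i_L1=0.6995, i_L2=-0.3799, i_L3=0.000, i_L4=0.000, i_L5=-0.007451, i_V1=-0.007451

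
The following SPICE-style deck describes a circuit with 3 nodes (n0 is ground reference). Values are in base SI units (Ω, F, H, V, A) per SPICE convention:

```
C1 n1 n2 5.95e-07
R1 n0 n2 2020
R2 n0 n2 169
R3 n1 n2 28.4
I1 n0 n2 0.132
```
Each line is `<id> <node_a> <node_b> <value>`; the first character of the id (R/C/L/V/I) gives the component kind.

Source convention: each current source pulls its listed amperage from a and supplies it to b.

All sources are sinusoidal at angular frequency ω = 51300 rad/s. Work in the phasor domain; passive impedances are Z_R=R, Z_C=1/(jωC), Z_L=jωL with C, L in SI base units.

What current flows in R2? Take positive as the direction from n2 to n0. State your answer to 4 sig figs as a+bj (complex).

0.1218+0.000j A

Apply KCL at each of the 2 non-ground nodes and solve the resulting linear system.
Node n1: branches {C1, R3} → V_1 = 20.59+0.000j
Node n2: branches {C1, R1, R2, R3, I1} → V_2 = 20.59+0.000j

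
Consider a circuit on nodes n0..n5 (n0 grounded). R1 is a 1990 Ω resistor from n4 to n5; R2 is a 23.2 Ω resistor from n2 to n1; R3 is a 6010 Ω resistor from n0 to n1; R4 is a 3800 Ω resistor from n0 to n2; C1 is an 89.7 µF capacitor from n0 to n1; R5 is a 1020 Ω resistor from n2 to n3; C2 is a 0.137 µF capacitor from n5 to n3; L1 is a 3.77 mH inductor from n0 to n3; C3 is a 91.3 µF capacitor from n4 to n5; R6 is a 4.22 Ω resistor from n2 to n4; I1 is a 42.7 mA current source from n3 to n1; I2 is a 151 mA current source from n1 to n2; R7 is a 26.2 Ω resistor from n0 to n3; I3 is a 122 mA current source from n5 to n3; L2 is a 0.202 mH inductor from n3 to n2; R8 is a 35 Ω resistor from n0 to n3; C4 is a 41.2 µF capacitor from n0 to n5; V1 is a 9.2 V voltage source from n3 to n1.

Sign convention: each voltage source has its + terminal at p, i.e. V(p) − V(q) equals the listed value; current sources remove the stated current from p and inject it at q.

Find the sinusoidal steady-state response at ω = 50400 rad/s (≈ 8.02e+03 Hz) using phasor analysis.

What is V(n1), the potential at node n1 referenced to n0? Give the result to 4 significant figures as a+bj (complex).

MNA unknowns: 5 node voltages V₁..V_5 plus 1 source current (V1)
R1: Y=0.0005025+0.000j on G[4,5]
R2: Y=0.04310+0.000j on G[2,1]
R3: Y=0.0001664+0.000j on G[0,1]
R4: Y=0.0002632+0.000j on G[0,2]
C1: Y=0.000+4.521j on G[0,1]
R5: Y=0.0009804+0.000j on G[2,3]
C2: Y=0.000+0.006905j on G[5,3]
L1: Y=0.000-0.005263j on G[0,3]
C3: Y=0.000+4.602j on G[4,5]
R6: Y=0.2370+0.000j on G[2,4]
I1: z[3]−=0.0427, z[1]+=0.0427
I2: z[1]−=0.151, z[2]+=0.151
R7: Y=0.03817+0.000j on G[0,3]
I3: z[5]−=0.122, z[3]+=0.122
L2: Y=0.000-0.09822j on G[3,2]
R8: Y=0.02857+0.000j on G[0,3]
C4: Y=0.000+2.076j on G[0,5]
V1: row V3−V1=9.2, i_V1 at 3,1
solve → V1=0.1361+0.2028j, V2=1.340-2.955j, V3=9.336+0.2028j, V4=-0.4191-0.2314j, V5=-0.2789-0.1408j
aux → i_V1=-0.8605+0.7515j

0.1361+0.2028j V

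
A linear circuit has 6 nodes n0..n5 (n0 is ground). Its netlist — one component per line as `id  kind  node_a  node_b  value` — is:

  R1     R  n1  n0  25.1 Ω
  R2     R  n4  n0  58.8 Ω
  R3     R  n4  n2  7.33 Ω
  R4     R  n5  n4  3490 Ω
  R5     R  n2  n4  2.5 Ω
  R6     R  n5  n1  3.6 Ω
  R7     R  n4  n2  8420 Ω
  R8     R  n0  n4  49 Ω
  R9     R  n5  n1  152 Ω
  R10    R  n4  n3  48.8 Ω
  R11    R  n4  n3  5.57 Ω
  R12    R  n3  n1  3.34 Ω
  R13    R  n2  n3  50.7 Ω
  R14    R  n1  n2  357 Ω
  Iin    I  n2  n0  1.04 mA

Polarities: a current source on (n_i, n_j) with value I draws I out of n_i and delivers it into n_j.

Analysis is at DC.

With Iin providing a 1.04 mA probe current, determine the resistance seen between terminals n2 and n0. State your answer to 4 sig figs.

Element admittances at DC:
  Y(R1) = 0.03984 S between n1,n0
  Y(R2) = 0.01701 S between n4,n0
  Y(R3) = 0.1364 S between n4,n2
  Y(R4) = 0.0002865 S between n5,n4
  Y(R5) = 0.4000 S between n2,n4
  Y(R6) = 0.2778 S between n5,n1
  Y(R7) = 0.0001188 S between n4,n2
  Y(R8) = 0.02041 S between n0,n4
  Y(R9) = 0.006579 S between n5,n1
  Y(R10) = 0.02049 S between n4,n3
  Y(R11) = 0.1795 S between n4,n3
  Y(R12) = 0.2994 S between n3,n1
  Y(R13) = 0.01972 S between n2,n3
  Y(R14) = 0.002801 S between n1,n2
  Iin: injects 0.00104 A into n0 (from n2)
Assemble and solve the 5×5 MNA system:
  V(n1)=-0.01180  V(n2)=-0.01701  V(n3)=-0.01332  V(n4)=-0.01523  V(n5)=-0.01181

R_eq = 16.35 Ω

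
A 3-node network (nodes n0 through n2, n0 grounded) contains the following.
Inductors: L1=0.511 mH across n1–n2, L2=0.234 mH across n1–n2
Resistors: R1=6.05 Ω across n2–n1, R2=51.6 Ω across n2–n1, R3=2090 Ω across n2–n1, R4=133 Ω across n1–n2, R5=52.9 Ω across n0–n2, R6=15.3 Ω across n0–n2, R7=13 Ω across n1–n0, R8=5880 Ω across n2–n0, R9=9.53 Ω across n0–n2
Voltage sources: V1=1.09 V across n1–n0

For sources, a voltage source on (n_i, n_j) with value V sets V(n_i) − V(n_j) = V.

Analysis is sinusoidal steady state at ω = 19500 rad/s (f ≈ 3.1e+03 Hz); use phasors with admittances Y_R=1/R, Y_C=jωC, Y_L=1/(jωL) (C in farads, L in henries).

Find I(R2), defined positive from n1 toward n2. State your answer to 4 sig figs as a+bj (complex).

Apply KCL at each of the 2 non-ground nodes and solve the resulting linear system.
Node n1: branches {L1, R1, L2, R2, R3, R4, R7, V1} → V_1 = 1.090+0.000j
Node n2: branches {L1, R1, L2, R2, R3, R4, R5, R6, R8, R9} → V_2 = 0.7721-0.2659j
Source currents: i(V1)=-0.2301+0.05035j

0.006161+0.005153j A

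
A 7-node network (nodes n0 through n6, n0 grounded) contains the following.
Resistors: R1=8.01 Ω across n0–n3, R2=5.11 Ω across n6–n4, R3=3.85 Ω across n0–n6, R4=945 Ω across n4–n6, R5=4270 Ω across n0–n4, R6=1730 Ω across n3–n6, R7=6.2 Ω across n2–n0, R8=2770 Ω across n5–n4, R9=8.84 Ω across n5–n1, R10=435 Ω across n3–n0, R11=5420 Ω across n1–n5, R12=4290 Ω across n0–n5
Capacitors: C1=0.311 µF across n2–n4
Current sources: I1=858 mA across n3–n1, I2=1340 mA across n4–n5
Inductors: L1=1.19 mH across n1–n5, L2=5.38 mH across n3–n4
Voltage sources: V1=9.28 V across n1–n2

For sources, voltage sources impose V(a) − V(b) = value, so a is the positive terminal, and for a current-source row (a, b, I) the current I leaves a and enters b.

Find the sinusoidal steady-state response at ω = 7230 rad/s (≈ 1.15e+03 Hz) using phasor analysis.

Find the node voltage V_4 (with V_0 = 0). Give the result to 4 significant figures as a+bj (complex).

-11.50-0.5037j V

Apply KCL at each of the 6 non-ground nodes and solve the resulting linear system.
Node n1: branches {I1, L1, R9, R11, V1} → V_1 = 22.78-0.3697j
Node n2: branches {C1, R7, V1} → V_2 = 13.50-0.3697j
Node n3: branches {R1, I1, R6, L2, R10} → V_3 = -7.023+0.9005j
Node n4: branches {C1, R2, R4, R5, I2, L2, R8} → V_4 = -11.50-0.5037j
Node n5: branches {I2, L1, R8, R9, R11, R12} → V_5 = 28.47+5.434j
Node n6: branches {R2, R3, R4, R6} → V_6 = -4.960-0.2157j
Source currents: i(V1)=2.177-0.003410j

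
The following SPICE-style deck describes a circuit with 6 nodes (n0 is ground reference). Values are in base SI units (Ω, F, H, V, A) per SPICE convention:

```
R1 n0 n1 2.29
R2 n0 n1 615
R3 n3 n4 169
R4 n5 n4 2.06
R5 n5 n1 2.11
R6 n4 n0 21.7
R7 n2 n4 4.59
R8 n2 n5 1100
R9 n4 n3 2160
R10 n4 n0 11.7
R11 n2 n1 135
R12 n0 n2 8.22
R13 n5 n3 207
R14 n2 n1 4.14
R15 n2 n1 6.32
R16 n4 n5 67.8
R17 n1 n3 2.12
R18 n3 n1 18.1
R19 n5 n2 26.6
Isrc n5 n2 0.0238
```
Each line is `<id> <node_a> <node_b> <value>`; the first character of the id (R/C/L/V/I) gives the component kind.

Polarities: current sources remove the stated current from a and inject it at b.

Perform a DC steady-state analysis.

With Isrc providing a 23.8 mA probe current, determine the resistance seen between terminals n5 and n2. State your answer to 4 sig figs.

MNA unknowns: 5 node voltages V₁..V_5
R1: Y=0.4367 on G[0,1]
R2: Y=0.001626 on G[0,1]
R3: Y=0.005917 on G[3,4]
R4: Y=0.4854 on G[5,4]
R5: Y=0.4739 on G[5,1]
R6: Y=0.04608 on G[4,0]
R7: Y=0.2179 on G[2,4]
R8: Y=0.0009091 on G[2,5]
R9: Y=0.0004630 on G[4,3]
R10: Y=0.08547 on G[4,0]
R11: Y=0.007407 on G[2,1]
R12: Y=0.1217 on G[0,2]
R13: Y=0.004831 on G[5,3]
R14: Y=0.2415 on G[2,1]
R15: Y=0.1582 on G[2,1]
R16: Y=0.01475 on G[4,5]
R17: Y=0.4717 on G[1,3]
R18: Y=0.05525 on G[3,1]
R19: Y=0.03759 on G[5,2]
Isrc: z[5]−=0.0238, z[2]+=0.0238
solve → V1=-0.003321, V2=0.02404, V3=-0.003649, V4=-0.01117, V5=-0.02954

R_eq = 2.251 Ω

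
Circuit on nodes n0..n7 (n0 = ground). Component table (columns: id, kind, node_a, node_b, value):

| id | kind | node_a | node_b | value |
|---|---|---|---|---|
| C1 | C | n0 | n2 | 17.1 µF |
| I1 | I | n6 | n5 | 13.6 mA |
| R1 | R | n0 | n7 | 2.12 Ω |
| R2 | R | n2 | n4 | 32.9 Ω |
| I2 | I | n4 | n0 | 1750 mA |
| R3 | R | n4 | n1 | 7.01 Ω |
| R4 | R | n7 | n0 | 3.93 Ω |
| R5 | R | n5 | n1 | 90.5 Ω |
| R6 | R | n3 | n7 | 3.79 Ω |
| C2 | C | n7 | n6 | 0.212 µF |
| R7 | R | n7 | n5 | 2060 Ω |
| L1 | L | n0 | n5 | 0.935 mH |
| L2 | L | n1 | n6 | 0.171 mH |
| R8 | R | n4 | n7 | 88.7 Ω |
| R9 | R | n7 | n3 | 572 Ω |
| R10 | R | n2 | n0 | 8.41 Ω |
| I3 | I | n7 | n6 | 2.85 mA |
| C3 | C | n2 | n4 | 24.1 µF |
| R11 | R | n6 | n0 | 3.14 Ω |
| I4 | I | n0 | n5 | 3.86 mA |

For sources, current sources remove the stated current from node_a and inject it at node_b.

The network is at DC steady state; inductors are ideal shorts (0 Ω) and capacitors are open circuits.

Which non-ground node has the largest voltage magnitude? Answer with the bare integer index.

4

MNA unknowns: 7 node voltages V₁..V_7 plus 2 source currents (L1, L2)
C1: Y=0.000 on G[0,2]
I1: z[6]−=0.0136, z[5]+=0.0136
R1: Y=0.4717 on G[0,7]
R2: Y=0.03040 on G[2,4]
I2: z[4]−=1.75, z[0]+=1.75
R3: Y=0.1427 on G[4,1]
R4: Y=0.2545 on G[7,0]
R5: Y=0.01105 on G[5,1]
R6: Y=0.2639 on G[3,7]
C2: Y=0.000 on G[7,6]
R7: Y=0.0004854 on G[7,5]
L1: row V0−V5=0, i_L1 at 0,5
L2: row V1−V6=0, i_L2 at 1,6
R8: Y=0.01127 on G[4,7]
R9: Y=0.001748 on G[7,3]
R10: Y=0.1189 on G[2,0]
I3: z[7]−=0.00285, z[6]+=0.00285
C3: Y=0.000 on G[2,4]
R11: Y=0.3185 on G[6,0]
I4: z[0]−=0.00386, z[5]+=0.00386
solve → V1=-3.950, V2=-2.647, V3=-0.2025, V4=-13.00, V5=0.000, V6=-3.950, V7=-0.2025
aux → i_L1=0.02629, i_L2=-1.247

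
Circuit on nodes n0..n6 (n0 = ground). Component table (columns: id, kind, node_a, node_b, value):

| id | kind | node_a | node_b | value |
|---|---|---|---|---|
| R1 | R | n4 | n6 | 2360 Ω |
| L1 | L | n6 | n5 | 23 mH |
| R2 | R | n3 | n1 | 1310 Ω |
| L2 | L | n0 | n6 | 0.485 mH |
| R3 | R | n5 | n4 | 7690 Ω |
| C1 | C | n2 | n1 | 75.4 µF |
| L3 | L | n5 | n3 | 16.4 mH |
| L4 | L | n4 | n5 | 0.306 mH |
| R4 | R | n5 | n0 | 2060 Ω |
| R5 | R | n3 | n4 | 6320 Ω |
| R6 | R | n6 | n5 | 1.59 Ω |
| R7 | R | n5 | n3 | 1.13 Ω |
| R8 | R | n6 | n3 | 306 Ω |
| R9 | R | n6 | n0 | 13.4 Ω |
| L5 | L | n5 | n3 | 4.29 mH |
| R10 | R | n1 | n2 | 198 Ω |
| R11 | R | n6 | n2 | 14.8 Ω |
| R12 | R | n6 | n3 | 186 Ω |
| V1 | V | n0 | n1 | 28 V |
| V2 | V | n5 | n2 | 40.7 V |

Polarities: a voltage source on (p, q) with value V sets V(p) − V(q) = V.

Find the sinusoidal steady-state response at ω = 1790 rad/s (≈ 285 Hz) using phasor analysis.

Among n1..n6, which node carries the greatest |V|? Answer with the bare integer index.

Element admittances at ω=1790 rad/s:
  Y(R1) = 0.0004237+0.000j S between n4,n6
  Y(L1) = 0.000-0.02429j S between n6,n5
  Y(R2) = 0.0007634+0.000j S between n3,n1
  Y(L2) = 0.000-1.152j S between n0,n6
  Y(R3) = 0.0001300+0.000j S between n5,n4
  Y(C1) = 0.000+0.1350j S between n2,n1
  Y(L3) = 0.000-0.03406j S between n5,n3
  Y(L4) = 0.000-1.826j S between n4,n5
  Y(R4) = 0.0004854+0.000j S between n5,n0
  Y(R5) = 0.0001582+0.000j S between n3,n4
  Y(R6) = 0.6289+0.000j S between n6,n5
  Y(R7) = 0.8850+0.000j S between n5,n3
  Y(R8) = 0.003268+0.000j S between n6,n3
  Y(R9) = 0.07463+0.000j S between n6,n0
  Y(L5) = 0.000-0.1302j S between n5,n3
  Y(R10) = 0.005051+0.000j S between n1,n2
  Y(R11) = 0.06757+0.000j S between n6,n2
  Y(R12) = 0.005376+0.000j S between n6,n3
  V1: constraint V(n0)−V(n1) = 28
  V2: constraint V(n5)−V(n2) = 40.7
Assemble and solve the 8×8 MNA system:
  V(n1)=-28.00+0.000j  V(n2)=-37.47+2.298j  V(n3)=3.167+2.266j  V(n4)=3.230+2.297j  V(n5)=3.229+2.298j  V(n6)=-1.074+0.3584j
  i(V1)=0.3342+1.265j  i(V2)=-2.817-1.136j

2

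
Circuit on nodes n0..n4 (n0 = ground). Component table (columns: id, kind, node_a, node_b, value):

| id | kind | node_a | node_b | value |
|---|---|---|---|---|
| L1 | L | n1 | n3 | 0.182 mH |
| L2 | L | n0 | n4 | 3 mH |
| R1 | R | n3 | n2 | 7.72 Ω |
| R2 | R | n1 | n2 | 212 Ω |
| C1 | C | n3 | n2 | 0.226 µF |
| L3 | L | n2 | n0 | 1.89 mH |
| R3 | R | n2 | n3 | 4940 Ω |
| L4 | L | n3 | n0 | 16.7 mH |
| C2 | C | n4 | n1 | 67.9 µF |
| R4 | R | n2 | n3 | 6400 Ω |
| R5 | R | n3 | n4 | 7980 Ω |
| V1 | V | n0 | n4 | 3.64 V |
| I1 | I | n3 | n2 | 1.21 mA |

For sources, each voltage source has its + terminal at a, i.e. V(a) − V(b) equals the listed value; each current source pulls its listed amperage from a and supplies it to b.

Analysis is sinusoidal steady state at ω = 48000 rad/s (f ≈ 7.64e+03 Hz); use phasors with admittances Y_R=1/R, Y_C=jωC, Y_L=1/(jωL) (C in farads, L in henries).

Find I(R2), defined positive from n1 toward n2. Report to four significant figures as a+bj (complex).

MNA unknowns: 4 node voltages V₁..V_4 plus 1 source current (V1)
L1: Y=0.000-0.1145j on G[1,3]
L2: Y=0.000-0.006944j on G[0,4]
R1: Y=0.1295+0.000j on G[3,2]
R2: Y=0.004717+0.000j on G[1,2]
C1: Y=0.000+0.01085j on G[3,2]
L3: Y=0.000-0.01102j on G[2,0]
R3: Y=0.0002024+0.000j on G[2,3]
L4: Y=0.000-0.001248j on G[3,0]
C2: Y=0.000+3.259j on G[4,1]
R4: Y=0.0001563+0.000j on G[2,3]
R5: Y=0.0001253+0.000j on G[3,4]
V1: row V0−V4=3.64, i_V1 at 0,4
I1: z[3]−=0.00121, z[2]+=0.00121
solve → V1=-3.652-0.0008678j, V2=-3.312-0.2615j, V3=-3.308+0.009802j, V4=-3.640+0.000j
aux → i_V1=-0.002870+0.06591j

-0.001607+0.001229j A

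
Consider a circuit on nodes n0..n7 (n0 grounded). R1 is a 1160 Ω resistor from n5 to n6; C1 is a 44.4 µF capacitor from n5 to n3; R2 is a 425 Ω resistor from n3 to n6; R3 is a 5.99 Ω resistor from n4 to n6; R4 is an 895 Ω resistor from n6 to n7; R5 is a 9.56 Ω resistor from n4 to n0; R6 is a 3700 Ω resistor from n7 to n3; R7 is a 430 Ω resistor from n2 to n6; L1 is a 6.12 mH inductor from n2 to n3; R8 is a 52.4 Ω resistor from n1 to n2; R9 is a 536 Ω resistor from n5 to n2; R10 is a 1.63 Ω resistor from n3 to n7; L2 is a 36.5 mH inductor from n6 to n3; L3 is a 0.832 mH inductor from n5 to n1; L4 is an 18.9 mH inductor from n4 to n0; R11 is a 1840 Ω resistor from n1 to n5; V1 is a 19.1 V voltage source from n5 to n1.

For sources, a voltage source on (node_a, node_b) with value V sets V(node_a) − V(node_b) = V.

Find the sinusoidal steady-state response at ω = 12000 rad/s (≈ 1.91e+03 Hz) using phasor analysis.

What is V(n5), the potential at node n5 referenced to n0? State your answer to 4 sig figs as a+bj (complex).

2.629+3.422j V

Apply KCL at each of the 7 non-ground nodes and solve the resulting linear system.
Node n1: branches {R8, L3, R11, V1} → V_1 = -16.47+3.422j
Node n2: branches {R7, L1, R8, R9} → V_2 = -8.912-3.842j
Node n3: branches {C1, R2, R6, L1, R10, L2} → V_3 = 2.921+3.648j
Node n4: branches {R3, R5, L4} → V_4 = 0.000+0.000j
Node n5: branches {R1, C1, R9, L3, R11, V1} → V_5 = 2.629+3.422j
Node n6: branches {R1, R2, R3, R4, R7, L2} → V_6 = 0.000+0.000j
Node n7: branches {R4, R6, R10} → V_7 = 2.915+3.642j
Source currents: i(V1)=-0.1546+2.052j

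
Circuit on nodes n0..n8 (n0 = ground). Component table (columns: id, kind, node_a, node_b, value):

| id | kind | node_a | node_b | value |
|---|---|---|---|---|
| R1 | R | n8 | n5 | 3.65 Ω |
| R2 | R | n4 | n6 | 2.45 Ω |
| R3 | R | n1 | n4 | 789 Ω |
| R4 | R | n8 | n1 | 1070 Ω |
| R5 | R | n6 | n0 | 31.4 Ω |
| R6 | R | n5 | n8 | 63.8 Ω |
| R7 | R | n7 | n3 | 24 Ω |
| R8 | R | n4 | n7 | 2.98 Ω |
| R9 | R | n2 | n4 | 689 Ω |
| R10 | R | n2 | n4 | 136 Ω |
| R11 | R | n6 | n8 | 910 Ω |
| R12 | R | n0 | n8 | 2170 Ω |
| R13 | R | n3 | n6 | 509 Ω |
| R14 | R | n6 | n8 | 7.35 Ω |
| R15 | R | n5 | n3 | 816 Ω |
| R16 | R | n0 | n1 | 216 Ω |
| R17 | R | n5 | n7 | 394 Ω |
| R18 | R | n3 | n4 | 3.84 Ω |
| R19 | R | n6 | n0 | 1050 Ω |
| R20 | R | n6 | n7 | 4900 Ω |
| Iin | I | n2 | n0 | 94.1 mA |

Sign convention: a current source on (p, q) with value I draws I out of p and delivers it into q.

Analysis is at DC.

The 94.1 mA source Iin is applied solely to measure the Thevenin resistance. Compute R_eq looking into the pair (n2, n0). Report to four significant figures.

Apply KCL at each of the 8 non-ground nodes and solve the resulting linear system.
Node n1: branches {R3, R4, R16} → V_1 = -0.9101
Node n2: branches {R9, R10, Iin} → V_2 = -13.61
Node n3: branches {R7, R13, R15, R18} → V_3 = -2.921
Node n4: branches {R2, R3, R8, R9, R10, R18} → V_4 = -2.924
Node n5: branches {R1, R6, R15, R17} → V_5 = -2.691
Node n6: branches {R2, R5, R11, R13, R14, R19, R20} → V_6 = -2.703
Node n7: branches {R7, R8, R17, R20} → V_7 = -2.922
Node n8: branches {R1, R4, R6, R11, R12, R14} → V_8 = -2.688

R_eq = 144.7 Ω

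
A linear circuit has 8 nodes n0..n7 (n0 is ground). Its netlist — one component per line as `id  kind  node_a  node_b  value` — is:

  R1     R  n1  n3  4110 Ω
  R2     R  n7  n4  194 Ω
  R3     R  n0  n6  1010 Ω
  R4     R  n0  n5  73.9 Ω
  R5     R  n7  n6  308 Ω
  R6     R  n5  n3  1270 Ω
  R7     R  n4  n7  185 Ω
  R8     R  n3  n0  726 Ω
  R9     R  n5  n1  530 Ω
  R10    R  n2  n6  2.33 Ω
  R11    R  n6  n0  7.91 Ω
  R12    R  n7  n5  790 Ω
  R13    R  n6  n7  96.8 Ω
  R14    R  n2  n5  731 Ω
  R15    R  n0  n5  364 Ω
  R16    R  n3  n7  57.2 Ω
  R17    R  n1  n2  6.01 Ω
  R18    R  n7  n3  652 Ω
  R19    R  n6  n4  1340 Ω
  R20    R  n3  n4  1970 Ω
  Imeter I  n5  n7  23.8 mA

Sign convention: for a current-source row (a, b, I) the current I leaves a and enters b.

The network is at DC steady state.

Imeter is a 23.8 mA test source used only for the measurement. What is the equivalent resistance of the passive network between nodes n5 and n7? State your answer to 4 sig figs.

Element admittances at DC:
  Y(R1) = 0.0002433 S between n1,n3
  Y(R2) = 0.005155 S between n7,n4
  Y(R3) = 0.0009901 S between n0,n6
  Y(R4) = 0.01353 S between n0,n5
  Y(R5) = 0.003247 S between n7,n6
  Y(R6) = 0.0007874 S between n5,n3
  Y(R7) = 0.005405 S between n4,n7
  Y(R8) = 0.001377 S between n3,n0
  Y(R9) = 0.001887 S between n5,n1
  Y(R10) = 0.4292 S between n2,n6
  Y(R11) = 0.1264 S between n6,n0
  Y(R12) = 0.001266 S between n7,n5
  Y(R13) = 0.01033 S between n6,n7
  Y(R14) = 0.001368 S between n2,n5
  Y(R15) = 0.002747 S between n0,n5
  Y(R16) = 0.01748 S between n3,n7
  Y(R17) = 0.1664 S between n1,n2
  Y(R18) = 0.001534 S between n7,n3
  Y(R19) = 0.0007463 S between n6,n4
  Y(R20) = 0.0005076 S between n3,n4
  Imeter: injects 0.0238 A into n7 (from n5)
Assemble and solve the 7×7 MNA system:
  V(n1)=0.09329  V(n2)=0.1038  V(n3)=1.148  V(n4)=1.245  V(n5)=-0.9679  V(n6)=0.1113  V(n7)=1.330

R_eq = 96.54 Ω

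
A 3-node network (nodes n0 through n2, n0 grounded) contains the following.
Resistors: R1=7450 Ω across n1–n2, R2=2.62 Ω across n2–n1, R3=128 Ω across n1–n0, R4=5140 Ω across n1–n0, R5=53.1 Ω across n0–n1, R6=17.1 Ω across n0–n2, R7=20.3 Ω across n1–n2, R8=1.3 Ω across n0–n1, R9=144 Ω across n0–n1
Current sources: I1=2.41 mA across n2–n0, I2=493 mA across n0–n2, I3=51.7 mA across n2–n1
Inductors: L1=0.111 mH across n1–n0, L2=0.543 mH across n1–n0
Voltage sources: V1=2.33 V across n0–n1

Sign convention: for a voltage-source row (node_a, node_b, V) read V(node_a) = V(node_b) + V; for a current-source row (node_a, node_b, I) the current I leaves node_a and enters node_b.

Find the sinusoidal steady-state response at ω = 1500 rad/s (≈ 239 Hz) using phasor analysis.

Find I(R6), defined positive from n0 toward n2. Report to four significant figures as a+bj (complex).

0.06755+0.000j A

Apply KCL at each of the 2 non-ground nodes and solve the resulting linear system.
Node n1: branches {R1, R2, R3, R4, R5, R7, R8, R9, L1, L2, I3, V1} → V_1 = -2.330+0.000j
Node n2: branches {R1, R2, I1, R6, R7, I2, I3} → V_2 = -1.155+0.000j
Source currents: i(V1)=-2.429+16.85j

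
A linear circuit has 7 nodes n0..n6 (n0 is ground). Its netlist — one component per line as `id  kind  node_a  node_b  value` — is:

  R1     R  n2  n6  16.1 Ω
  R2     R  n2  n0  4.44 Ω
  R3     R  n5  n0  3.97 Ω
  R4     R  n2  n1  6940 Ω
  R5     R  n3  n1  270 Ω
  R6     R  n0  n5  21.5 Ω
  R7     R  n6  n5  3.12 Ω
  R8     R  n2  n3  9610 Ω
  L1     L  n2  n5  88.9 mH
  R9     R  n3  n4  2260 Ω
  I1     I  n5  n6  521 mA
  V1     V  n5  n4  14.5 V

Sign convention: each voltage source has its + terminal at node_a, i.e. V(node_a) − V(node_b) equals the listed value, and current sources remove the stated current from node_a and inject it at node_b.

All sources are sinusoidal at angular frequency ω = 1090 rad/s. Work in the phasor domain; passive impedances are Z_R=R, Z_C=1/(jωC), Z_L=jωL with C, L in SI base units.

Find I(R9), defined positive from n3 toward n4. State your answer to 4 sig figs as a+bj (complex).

0.002344+4.072e-06j A

Apply KCL at each of the 6 non-ground nodes and solve the resulting linear system.
Node n1: branches {R4, R5} → V_1 = -9.036-0.001342j
Node n2: branches {R1, R2, R4, R8, L1} → V_2 = 0.2589+0.01480j
Node n3: branches {R5, R8, R9} → V_3 = -9.398-0.001970j
Node n4: branches {R9, V1} → V_4 = -14.70-0.01117j
Node n5: branches {R3, R6, R7, L1, I1, V1} → V_5 = -0.1954-0.01117j
Node n6: branches {R1, R7, I1} → V_6 = 1.240-0.006956j
Source currents: i(V1)=-0.002344-4.072e-06j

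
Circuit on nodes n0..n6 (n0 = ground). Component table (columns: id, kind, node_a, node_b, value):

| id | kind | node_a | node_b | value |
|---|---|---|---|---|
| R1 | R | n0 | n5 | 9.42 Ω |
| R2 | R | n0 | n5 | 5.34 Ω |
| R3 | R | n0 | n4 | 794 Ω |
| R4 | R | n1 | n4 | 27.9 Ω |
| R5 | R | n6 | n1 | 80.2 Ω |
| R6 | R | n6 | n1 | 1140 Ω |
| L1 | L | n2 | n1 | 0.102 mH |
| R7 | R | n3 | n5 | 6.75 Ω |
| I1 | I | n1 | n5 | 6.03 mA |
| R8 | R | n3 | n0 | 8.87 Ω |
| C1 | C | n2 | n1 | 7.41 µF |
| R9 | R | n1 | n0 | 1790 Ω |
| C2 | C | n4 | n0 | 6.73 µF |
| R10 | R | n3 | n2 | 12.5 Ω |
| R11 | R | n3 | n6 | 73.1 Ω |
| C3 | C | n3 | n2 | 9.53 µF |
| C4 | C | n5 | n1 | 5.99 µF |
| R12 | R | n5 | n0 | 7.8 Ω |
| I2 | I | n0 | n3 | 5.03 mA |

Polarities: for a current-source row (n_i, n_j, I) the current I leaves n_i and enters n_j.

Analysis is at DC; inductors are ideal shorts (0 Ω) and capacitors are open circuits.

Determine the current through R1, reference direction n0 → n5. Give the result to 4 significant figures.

MNA unknowns: 6 node voltages V₁..V_6 plus 1 source current (L1)
R1: Y=0.1062 on G[0,5]
R2: Y=0.1873 on G[0,5]
R3: Y=0.001259 on G[0,4]
R4: Y=0.03584 on G[1,4]
R5: Y=0.01247 on G[6,1]
R6: Y=0.0008772 on G[6,1]
L1: row V2−V1=0, i_L1 at 2,1
R7: Y=0.1481 on G[3,5]
I1: z[1]−=0.00603, z[5]+=0.00603
R8: Y=0.1127 on G[3,0]
C1: Y=0.000 on G[2,1]
R9: Y=0.0005587 on G[1,0]
C2: Y=0.000 on G[4,0]
R10: Y=0.08000 on G[3,2]
R11: Y=0.01368 on G[3,6]
C3: Y=0.000 on G[3,2]
C4: Y=0.000 on G[5,1]
R12: Y=0.1282 on G[5,0]
I2: z[0]−=0.00503, z[3]+=0.00503
solve → V1=-0.06510, V2=-0.06510, V3=0.003073, V4=-0.06289, V5=0.01138, V6=-0.03059
aux → i_L1=0.005454

-0.001208 A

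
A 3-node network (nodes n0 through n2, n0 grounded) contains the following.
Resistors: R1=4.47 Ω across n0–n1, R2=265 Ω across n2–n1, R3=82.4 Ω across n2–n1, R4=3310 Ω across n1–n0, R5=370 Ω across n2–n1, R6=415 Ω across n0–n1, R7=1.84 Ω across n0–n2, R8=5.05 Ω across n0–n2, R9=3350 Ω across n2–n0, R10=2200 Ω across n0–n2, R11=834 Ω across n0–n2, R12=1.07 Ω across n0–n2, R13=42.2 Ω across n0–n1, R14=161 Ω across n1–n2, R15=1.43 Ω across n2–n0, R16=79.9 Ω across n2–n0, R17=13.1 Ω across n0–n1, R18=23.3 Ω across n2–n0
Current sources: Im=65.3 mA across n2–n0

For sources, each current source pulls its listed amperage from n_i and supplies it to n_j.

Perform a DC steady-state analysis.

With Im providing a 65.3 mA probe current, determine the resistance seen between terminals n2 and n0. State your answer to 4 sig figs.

MNA unknowns: 2 node voltages V₁..V_2
R1: Y=0.2237 on G[0,1]
R2: Y=0.003774 on G[2,1]
R3: Y=0.01214 on G[2,1]
R4: Y=0.0003021 on G[1,0]
R5: Y=0.002703 on G[2,1]
R6: Y=0.002410 on G[0,1]
R7: Y=0.5435 on G[0,2]
R8: Y=0.1980 on G[0,2]
R9: Y=0.0002985 on G[2,0]
R10: Y=0.0004545 on G[0,2]
R11: Y=0.001199 on G[0,2]
R12: Y=0.9346 on G[0,2]
R13: Y=0.02370 on G[0,1]
R14: Y=0.006211 on G[1,2]
R15: Y=0.6993 on G[2,0]
R16: Y=0.01252 on G[2,0]
R17: Y=0.07634 on G[0,1]
R18: Y=0.04292 on G[2,0]
Im: z[2]−=0.0653, z[0]+=0.0653
solve → V1=-0.001879, V2=-0.02659

R_eq = 0.4072 Ω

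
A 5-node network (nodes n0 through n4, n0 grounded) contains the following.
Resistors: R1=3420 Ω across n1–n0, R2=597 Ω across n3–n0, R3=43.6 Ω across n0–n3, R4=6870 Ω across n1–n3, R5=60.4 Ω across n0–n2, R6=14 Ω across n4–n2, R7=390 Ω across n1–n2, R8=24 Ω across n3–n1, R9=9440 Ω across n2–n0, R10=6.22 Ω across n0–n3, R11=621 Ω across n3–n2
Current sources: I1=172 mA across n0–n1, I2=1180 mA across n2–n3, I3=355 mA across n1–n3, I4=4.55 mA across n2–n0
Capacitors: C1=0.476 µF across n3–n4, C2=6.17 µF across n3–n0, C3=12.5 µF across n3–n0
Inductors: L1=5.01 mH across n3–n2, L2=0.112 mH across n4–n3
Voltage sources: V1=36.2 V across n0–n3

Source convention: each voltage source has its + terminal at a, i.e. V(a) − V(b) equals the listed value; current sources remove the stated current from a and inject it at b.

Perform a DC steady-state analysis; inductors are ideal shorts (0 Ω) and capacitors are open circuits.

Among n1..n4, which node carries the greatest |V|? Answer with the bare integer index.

1

MNA unknowns: 4 node voltages V₁..V_4 plus 3 source currents (L1, L2, V1)
R1: Y=0.0002924 on G[1,0]
R2: Y=0.001675 on G[3,0]
I1: z[0]−=0.172, z[1]+=0.172
C1: Y=0.000 on G[3,4]
L1: row V3−V2=0, i_L1 at 3,2
C2: Y=0.000 on G[3,0]
I2: z[2]−=1.18, z[3]+=1.18
C3: Y=0.000 on G[3,0]
L2: row V4−V3=0, i_L2 at 4,3
R3: Y=0.02294 on G[0,3]
R4: Y=0.0001456 on G[1,3]
R5: Y=0.01656 on G[0,2]
R6: Y=0.07143 on G[4,2]
I3: z[1]−=0.355, z[3]+=0.355
R7: Y=0.002564 on G[1,2]
R8: Y=0.04167 on G[3,1]
R9: Y=0.0001059 on G[2,0]
R10: Y=0.1608 on G[0,3]
I4: z[2]−=0.00455, z[0]+=0.00455
R11: Y=0.001610 on G[3,2]
V1: row V0−V3=36.2, i_V1 at 0,3
solve → V1=-40.06, V2=-36.20, V3=-36.20, V4=-36.20
aux → i_L1=0.5913, i_L2=0.000, i_V1=-7.493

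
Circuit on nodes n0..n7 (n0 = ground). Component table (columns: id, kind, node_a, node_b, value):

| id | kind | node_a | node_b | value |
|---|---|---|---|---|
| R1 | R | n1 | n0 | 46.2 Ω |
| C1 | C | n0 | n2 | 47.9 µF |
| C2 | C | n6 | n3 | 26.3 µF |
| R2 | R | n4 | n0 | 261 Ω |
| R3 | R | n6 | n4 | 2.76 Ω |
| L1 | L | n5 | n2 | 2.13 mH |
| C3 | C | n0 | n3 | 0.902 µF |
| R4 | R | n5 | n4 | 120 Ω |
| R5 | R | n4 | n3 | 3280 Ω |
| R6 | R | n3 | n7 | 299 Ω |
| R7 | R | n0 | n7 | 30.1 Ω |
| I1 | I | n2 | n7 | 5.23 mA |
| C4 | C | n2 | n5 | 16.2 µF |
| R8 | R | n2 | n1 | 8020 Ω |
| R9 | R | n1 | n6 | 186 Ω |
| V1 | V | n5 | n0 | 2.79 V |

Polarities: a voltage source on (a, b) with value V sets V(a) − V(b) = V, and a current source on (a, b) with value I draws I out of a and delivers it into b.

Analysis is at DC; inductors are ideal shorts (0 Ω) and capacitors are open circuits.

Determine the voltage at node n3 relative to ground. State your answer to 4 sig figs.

0.2706 V

Apply KCL at each of the 7 non-ground nodes and solve the resulting linear system.
Node n1: branches {R1, R8, R9} → V_1 = 0.2866
Node n2: branches {C1, L1, I1, C4, R8} → V_2 = 2.790
Node n3: branches {C2, C3, R5, R6} → V_3 = 0.2706
Node n4: branches {R2, R3, R4, R5} → V_4 = 1.399
Node n5: branches {L1, R4, C4, V1} → V_5 = 2.790
Node n6: branches {C2, R3, R9} → V_6 = 1.382
Node n7: branches {R6, R7, I1} → V_7 = 0.1678
Source currents: i(L1)=0.005542, i(V1)=-0.01714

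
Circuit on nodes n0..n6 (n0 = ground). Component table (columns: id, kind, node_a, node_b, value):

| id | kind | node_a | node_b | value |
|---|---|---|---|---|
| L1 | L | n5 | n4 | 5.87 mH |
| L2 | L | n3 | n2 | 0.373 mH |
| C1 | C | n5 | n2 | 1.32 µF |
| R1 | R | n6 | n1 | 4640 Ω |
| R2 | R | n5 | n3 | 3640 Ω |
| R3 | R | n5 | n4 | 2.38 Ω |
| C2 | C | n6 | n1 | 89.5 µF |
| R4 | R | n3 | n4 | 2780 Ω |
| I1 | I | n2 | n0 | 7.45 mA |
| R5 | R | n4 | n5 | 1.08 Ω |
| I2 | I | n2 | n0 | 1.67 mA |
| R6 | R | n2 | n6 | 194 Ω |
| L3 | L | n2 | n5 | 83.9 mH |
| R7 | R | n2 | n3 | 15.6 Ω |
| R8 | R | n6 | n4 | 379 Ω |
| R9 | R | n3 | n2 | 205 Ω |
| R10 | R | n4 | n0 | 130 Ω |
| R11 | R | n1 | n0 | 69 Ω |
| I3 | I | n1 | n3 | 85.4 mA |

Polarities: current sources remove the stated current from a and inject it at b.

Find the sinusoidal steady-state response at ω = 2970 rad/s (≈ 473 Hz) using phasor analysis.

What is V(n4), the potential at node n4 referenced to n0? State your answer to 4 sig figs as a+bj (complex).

0.5059-0.1436j V

MNA unknowns: 6 node voltages V₁..V_6
L1: Y=0.000-0.05736j on G[5,4]
L2: Y=0.000-0.9027j on G[3,2]
C1: Y=0.000+0.003920j on G[5,2]
R1: Y=0.0002155+0.000j on G[6,1]
R2: Y=0.0002747+0.000j on G[5,3]
R3: Y=0.4202+0.000j on G[5,4]
C2: Y=0.000+0.2658j on G[6,1]
R4: Y=0.0003597+0.000j on G[3,4]
I1: z[2]−=0.00745, z[0]+=0.00745
R5: Y=0.9259+0.000j on G[4,5]
I2: z[2]−=0.00167, z[0]+=0.00167
R6: Y=0.005155+0.000j on G[2,6]
L3: Y=0.000-0.004013j on G[2,5]
R7: Y=0.06410+0.000j on G[2,3]
R8: Y=0.002639+0.000j on G[6,4]
R9: Y=0.004878+0.000j on G[3,2]
R10: Y=0.007692+0.000j on G[4,0]
R11: Y=0.01449+0.000j on G[1,0]
I3: z[1]−=0.0854, z[3]+=0.0854
solve → V1=-0.8978+0.07620j, V2=12.43-0.008800j, V3=12.44+0.07691j, V4=0.5059-0.1436j, V5=0.5084-0.1442j, V6=-0.8934-0.1961j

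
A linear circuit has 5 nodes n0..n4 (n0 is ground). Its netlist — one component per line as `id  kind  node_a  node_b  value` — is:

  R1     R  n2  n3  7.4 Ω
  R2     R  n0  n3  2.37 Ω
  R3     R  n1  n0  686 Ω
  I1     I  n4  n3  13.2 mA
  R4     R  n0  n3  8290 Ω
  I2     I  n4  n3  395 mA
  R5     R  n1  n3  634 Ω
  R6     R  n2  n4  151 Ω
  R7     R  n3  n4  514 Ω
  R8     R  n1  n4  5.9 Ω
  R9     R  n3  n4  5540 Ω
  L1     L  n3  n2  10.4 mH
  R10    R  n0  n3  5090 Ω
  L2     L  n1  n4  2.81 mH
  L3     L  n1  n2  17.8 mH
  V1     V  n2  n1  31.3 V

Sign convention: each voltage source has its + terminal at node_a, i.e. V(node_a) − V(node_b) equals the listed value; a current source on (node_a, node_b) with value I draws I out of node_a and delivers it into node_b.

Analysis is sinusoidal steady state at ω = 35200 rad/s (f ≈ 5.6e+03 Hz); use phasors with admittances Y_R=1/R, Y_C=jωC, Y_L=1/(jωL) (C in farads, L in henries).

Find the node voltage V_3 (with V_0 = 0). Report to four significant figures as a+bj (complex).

MNA unknowns: 4 node voltages V₁..V_4 plus 1 source current (V1)
R1: Y=0.1351+0.000j on G[2,3]
R2: Y=0.4219+0.000j on G[0,3]
R3: Y=0.001458+0.000j on G[1,0]
I1: z[4]−=0.0132, z[3]+=0.0132
R4: Y=0.0001206+0.000j on G[0,3]
I2: z[4]−=0.395, z[3]+=0.395
R5: Y=0.001577+0.000j on G[1,3]
R6: Y=0.006623+0.000j on G[2,4]
R7: Y=0.001946+0.000j on G[3,4]
R8: Y=0.1695+0.000j on G[1,4]
R9: Y=0.0001805+0.000j on G[3,4]
L1: Y=0.000-0.002732j on G[3,2]
R10: Y=0.0001965+0.000j on G[0,3]
L2: Y=0.000-0.01011j on G[1,4]
L3: Y=0.000-0.001596j on G[1,2]
V1: row V2−V1=31.3, i_V1 at 2,1
solve → V1=-32.93-0.03329j, V2=-1.634-0.03329j, V3=0.1137+0.0001149j, V4=-33.66-0.07434j
aux → i_V1=0.02413+0.04942j

0.1137+0.0001149j V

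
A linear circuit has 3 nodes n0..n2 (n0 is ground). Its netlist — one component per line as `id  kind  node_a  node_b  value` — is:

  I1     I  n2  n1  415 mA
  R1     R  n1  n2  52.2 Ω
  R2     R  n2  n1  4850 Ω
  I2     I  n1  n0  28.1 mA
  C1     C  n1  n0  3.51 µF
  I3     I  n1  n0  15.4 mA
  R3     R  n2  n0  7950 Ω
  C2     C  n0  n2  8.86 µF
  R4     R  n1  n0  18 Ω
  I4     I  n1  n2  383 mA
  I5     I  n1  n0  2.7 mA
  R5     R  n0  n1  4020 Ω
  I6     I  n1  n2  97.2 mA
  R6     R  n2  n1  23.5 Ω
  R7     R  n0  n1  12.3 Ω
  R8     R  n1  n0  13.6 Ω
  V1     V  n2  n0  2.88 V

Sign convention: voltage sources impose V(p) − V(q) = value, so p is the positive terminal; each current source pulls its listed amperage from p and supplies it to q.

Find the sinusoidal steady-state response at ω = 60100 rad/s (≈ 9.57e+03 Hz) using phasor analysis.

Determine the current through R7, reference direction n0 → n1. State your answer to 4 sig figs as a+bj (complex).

-0.01248+0.009662j A

Element admittances at ω=60100 rad/s:
  I1: injects 0.415 A into n1 (from n2)
  Y(R1) = 0.01916+0.000j S between n1,n2
  Y(R2) = 0.0002062+0.000j S between n2,n1
  I2: injects 0.0281 A into n0 (from n1)
  Y(C1) = 0.000+0.2110j S between n1,n0
  I3: injects 0.0154 A into n0 (from n1)
  Y(R3) = 0.0001258+0.000j S between n2,n0
  Y(C2) = 0.000+0.5325j S between n0,n2
  Y(R4) = 0.05556+0.000j S between n1,n0
  I4: injects 0.383 A into n2 (from n1)
  I5: injects 0.0027 A into n0 (from n1)
  Y(R5) = 0.0002488+0.000j S between n0,n1
  I6: injects 0.0972 A into n2 (from n1)
  Y(R6) = 0.04255+0.000j S between n2,n1
  Y(R7) = 0.08130+0.000j S between n0,n1
  Y(R8) = 0.07353+0.000j S between n1,n0
  V1: constraint V(n2)−V(n0) = 2.88
Assemble and solve the 3×3 MNA system:
  V(n1)=0.1535-0.1188j  V(n2)=2.880+0.000j
  i(V1)=-0.1040-1.541j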